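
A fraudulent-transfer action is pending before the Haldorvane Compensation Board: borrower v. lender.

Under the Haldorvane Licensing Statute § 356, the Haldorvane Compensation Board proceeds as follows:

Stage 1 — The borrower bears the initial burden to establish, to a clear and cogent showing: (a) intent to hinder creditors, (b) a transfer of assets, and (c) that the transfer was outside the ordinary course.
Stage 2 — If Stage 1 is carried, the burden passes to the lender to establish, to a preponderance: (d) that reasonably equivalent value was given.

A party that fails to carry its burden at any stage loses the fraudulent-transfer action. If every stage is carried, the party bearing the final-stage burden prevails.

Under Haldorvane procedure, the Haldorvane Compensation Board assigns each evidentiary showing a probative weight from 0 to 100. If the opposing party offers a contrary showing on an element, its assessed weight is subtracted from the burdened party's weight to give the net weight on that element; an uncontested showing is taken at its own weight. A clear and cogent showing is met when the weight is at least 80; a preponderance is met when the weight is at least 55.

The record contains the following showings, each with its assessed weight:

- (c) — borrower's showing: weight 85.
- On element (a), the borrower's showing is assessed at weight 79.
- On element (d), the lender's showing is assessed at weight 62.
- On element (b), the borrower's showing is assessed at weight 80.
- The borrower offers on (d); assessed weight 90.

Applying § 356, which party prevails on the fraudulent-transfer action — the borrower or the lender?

Stage 1 (borrower, a clear and cogent showing, weight is at least 80): (a) 79 < 80 — fails; (b) 80 ≥ 80 — meets; (c) 85 ≥ 80 — meets.
  Not every element is met, so the borrower fails to carry Stage 1.
The lender prevails.

lender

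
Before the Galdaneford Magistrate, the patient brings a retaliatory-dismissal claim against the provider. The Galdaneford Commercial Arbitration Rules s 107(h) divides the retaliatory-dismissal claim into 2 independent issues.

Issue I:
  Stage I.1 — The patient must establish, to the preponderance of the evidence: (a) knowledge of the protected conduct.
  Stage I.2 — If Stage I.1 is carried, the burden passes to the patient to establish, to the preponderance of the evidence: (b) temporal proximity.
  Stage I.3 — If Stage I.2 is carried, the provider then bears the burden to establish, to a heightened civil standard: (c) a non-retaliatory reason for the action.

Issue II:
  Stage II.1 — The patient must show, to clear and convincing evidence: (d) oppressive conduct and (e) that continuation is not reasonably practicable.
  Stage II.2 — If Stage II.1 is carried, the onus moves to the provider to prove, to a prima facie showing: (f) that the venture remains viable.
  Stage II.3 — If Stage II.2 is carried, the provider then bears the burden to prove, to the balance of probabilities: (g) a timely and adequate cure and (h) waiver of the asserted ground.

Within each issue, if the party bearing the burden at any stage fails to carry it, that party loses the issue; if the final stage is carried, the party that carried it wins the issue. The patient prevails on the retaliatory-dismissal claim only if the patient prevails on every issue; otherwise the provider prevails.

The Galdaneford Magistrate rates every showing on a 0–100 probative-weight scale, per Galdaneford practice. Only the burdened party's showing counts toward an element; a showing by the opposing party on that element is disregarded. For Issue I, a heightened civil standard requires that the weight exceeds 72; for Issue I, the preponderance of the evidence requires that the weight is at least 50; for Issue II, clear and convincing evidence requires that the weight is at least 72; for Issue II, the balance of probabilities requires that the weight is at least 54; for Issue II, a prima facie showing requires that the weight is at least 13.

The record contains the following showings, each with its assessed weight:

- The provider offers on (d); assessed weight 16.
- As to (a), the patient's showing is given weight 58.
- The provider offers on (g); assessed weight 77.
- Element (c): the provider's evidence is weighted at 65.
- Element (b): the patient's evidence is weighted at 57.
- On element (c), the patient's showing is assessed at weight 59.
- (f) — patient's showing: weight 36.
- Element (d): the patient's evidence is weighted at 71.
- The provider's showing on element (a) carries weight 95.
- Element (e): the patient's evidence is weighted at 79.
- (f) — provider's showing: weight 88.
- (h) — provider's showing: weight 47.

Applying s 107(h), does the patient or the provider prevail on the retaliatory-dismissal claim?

— Issue I —
Stage I.1 — burden on patient; standard: the preponderance of the evidence (weight is at least 50).
    (a): 58 (provider's 95 disregarded) ≥ 50 [met]
  Stage I.1 is satisfied; the patient continues to bear the burden.
Stage I.2 — burden on patient; standard: the preponderance of the evidence (weight is at least 50).
    (b): 57 ≥ 50 [met]
  All elements met. The burden passes to the provider.
Stage I.3 — burden on provider; standard: a heightened civil standard (weight exceeds 72).
    (c): 65 (patient's 59 disregarded) ≤ 72 [not met]
  Stage I.3 not carried; the provider fails its burden.
The analysis ends at Stage I.3; the patient prevails on this issue.
— Issue II —
Stage II.1 — burden on patient; standard: clear and convincing evidence (weight is at least 72).
    (d): 71 (provider's 16 disregarded) < 72 [not met]
    (e): 79 ≥ 72 [met]
  The patient does not carry Stage II.1.
The analysis ends at Stage II.1; the provider prevails on this issue.
Per-issue: Issue I → patient; Issue II → provider. The patient must prevail on every issue; overall, the provider prevails.

provider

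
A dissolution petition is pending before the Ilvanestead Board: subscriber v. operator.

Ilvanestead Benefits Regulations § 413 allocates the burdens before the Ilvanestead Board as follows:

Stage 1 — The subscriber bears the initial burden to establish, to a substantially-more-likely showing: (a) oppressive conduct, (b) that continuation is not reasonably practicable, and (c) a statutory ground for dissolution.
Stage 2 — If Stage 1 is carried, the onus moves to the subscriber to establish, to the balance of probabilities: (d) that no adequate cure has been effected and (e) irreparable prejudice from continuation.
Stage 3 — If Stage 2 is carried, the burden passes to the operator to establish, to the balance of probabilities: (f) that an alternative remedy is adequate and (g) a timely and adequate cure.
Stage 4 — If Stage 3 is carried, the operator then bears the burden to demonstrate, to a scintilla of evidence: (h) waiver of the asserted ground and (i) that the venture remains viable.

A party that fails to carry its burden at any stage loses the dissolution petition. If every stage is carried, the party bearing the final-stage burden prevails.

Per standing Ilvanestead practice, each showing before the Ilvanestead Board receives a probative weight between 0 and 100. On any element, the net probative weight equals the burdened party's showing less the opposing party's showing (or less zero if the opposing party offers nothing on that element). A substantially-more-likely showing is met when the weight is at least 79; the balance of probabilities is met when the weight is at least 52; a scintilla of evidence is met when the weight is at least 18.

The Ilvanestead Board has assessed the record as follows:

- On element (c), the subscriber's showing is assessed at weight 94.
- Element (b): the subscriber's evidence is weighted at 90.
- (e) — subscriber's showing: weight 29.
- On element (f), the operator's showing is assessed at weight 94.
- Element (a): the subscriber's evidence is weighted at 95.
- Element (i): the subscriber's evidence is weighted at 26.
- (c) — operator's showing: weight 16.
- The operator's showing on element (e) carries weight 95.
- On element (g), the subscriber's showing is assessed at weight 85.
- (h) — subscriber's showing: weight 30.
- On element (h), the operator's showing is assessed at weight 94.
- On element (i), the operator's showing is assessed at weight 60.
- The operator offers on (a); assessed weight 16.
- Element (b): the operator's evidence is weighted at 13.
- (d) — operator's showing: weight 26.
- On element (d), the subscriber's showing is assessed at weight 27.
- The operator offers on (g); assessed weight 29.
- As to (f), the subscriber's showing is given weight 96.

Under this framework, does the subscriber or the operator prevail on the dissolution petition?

operator

Stage 1 — burden on subscriber; standard: a substantially-more-likely showing (weight is at least 79).
    (a): 95 − 16 = 79 ≥ 79 [met]
    (b): 90 − 13 = 77 < 79 [not met]
    (c): 94 − 16 = 78 < 79 [not met]
  Stage 1 not carried; the subscriber fails its burden.
So the operator prevails.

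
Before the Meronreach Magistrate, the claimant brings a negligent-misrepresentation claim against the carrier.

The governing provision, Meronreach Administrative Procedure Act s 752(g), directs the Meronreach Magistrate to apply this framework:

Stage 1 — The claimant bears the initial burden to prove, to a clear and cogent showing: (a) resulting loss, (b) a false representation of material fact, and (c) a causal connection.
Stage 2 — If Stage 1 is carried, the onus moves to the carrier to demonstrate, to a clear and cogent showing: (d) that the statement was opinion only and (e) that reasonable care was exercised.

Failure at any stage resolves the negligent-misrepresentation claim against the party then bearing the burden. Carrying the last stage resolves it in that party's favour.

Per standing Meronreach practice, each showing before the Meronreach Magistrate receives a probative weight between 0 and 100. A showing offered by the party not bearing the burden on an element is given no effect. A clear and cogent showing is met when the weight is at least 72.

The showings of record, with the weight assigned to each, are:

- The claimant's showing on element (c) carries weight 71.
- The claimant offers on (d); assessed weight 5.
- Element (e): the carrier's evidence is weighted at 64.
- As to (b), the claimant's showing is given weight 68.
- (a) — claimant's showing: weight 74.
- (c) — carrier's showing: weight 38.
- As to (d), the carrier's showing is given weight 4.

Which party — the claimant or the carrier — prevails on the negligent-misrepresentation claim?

At Stage 1 the claimant must meet a clear and cogent showing (weight is at least 72): on (a) the weight is 74, ≥ 72, so (a) meets the standard; on (b) the weight is 68, < 72, so (b) does not meet the standard; on (c) the weight is 71 (the carrier's 38 is given no effect), which does not reach 72, so (c) does not meet the standard.
  Stage 1 not carried; the claimant fails its burden.
The carrier prevails.

carrier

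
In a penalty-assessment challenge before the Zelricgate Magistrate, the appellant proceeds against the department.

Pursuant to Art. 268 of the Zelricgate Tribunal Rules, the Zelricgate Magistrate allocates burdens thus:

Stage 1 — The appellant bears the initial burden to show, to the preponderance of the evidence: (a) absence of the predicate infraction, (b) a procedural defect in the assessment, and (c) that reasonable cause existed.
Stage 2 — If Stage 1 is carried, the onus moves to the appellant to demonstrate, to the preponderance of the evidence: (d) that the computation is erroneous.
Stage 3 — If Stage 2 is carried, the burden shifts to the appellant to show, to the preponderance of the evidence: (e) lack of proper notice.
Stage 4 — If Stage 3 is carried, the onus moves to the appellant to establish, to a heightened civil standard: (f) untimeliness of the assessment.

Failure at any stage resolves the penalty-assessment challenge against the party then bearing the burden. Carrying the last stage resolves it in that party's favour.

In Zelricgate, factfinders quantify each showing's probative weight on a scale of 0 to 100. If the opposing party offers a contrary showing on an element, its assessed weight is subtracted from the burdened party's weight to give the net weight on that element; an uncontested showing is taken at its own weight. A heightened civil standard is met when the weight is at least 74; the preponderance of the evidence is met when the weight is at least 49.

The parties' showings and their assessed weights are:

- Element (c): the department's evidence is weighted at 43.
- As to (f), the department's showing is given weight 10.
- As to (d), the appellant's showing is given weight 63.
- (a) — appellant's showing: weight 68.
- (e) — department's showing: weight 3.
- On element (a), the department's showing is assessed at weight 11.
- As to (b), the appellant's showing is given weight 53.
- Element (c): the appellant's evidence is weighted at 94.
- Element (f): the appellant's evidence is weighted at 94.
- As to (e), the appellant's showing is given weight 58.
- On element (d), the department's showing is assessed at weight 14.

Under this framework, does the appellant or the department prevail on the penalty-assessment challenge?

Stage 1 (appellant, the preponderance of the evidence, weight is at least 49): (a) net 68−11=57 ≥ 49 — meets; (b) 53 ≥ 49 — meets; (c) net 94−43=51 ≥ 49 — meets.
  Stage 1 is satisfied; the appellant continues to bear the burden.
Stage 2 (appellant, the preponderance of the evidence, weight is at least 49): (d) net 63−14=49 ≥ 49 — meets.
  All elements met. The appellant retains the burden for Stage 3.
Stage 3 (appellant, the preponderance of the evidence, weight is at least 49): (e) net 58−3=55 ≥ 49 — meets.
  All elements met. The appellant retains the burden for Stage 4.
Stage 4 (appellant, a heightened civil standard, weight is at least 74): (f) net 94−10=84 ≥ 74 — meets.
  All elements met at the final stage.
All stages carried — the appellant prevails.

appellant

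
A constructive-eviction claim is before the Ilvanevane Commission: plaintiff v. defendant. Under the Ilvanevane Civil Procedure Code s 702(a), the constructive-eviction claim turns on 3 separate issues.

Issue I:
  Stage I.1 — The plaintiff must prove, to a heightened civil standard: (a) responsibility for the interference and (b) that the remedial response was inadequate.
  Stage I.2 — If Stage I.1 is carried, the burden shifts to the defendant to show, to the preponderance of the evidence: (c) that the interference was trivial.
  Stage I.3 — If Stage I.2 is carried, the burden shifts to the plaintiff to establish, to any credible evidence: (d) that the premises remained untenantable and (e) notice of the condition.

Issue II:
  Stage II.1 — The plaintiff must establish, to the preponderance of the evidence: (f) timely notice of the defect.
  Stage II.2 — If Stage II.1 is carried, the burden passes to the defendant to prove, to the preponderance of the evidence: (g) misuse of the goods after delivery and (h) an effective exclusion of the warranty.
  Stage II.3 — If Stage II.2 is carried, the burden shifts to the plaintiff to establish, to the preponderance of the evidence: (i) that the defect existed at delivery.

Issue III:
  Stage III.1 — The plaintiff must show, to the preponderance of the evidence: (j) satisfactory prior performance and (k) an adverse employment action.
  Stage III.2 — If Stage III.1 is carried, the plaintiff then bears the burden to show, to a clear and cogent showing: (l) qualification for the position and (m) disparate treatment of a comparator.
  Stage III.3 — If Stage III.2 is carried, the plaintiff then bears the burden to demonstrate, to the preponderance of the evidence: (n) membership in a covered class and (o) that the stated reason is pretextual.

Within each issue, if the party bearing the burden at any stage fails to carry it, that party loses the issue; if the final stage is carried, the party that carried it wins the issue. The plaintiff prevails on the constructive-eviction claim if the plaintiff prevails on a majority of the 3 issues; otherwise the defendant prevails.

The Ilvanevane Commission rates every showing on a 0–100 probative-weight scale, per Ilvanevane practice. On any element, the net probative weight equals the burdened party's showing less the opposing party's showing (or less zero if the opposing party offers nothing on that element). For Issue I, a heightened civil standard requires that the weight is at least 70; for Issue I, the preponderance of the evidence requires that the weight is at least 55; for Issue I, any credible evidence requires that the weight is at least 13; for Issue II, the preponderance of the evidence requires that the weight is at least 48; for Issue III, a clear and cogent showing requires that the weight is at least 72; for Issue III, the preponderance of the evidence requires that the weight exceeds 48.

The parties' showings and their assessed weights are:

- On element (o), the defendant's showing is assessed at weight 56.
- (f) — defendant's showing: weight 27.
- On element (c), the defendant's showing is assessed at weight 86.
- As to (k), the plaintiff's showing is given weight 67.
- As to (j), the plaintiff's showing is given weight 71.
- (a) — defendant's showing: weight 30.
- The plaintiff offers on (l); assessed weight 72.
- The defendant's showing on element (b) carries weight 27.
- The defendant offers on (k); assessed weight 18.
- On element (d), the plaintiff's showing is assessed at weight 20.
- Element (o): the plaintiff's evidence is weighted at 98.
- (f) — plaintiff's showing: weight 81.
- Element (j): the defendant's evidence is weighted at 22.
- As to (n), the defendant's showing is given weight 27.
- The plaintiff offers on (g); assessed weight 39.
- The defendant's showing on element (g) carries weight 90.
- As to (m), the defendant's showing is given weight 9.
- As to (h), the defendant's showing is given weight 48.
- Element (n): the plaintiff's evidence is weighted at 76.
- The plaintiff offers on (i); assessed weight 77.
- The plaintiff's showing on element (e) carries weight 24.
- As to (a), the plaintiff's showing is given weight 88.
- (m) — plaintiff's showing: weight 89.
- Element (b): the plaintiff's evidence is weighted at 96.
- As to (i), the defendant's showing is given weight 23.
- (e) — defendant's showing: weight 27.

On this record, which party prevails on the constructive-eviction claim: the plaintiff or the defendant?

defendant

— Issue I —
Stage I.1 — burden on plaintiff; standard: a heightened civil standard (weight is at least 70).
    (a): 88 − 30 = 58 < 70 [not met]
    (b): 96 − 27 = 69 < 70 [not met]
  Not every element is met, so the plaintiff fails to carry Stage I.1.
The defendant prevails on this issue.
— Issue II —
Stage II.1 (plaintiff, the preponderance of the evidence, weight is at least 48): (f) net 81−27=54 ≥ 48 — meets.
  Stage II.1 carried; the burden shifts to the defendant.
Stage II.2 (defendant, the preponderance of the evidence, weight is at least 48): (g) net 90−39=51 ≥ 48 — meets; (h) 48 ≥ 48 — meets.
  Stage II.2 is satisfied; the onus moves to the plaintiff.
Stage II.3 (plaintiff, the preponderance of the evidence, weight is at least 48): (i) net 77−23=54 ≥ 48 — meets.
  All elements met at the final stage.
Every stage carried; the plaintiff prevails on this issue.
— Issue III —
At Stage III.1 the plaintiff must meet the preponderance of the evidence (weight exceeds 48): on (j) the weight is 71 less the opposing 22 gives net 49, which does exceed 48, so (j) meets the standard; on (k) the weight is 67 less the opposing 18 gives net 49, > 48, so (k) meets the standard.
  Stage III.1 is satisfied; the plaintiff continues to bear the burden.
At Stage III.2 the plaintiff must meet a clear and cogent showing (weight is at least 72): on (l) the weight is 72, ≥ 72, so (l) meets the standard; on (m) the weight is 89 less the opposing 9 gives net 80, ≥ 72, so (m) meets the standard.
  Stage III.2 carried; the burden remains with the plaintiff.
At Stage III.3 the plaintiff must meet the preponderance of the evidence (weight exceeds 48): on (n) the weight is 76 less the opposing 27 gives net 49, which does exceed 48, so (n) meets the standard; on (o) the weight is 98 less the opposing 56 gives net 42, ≤ 48, so (o) does not meet the standard.
  Not every element is met, so the plaintiff fails to carry Stage III.3.
The analysis ends at Stage III.3; the defendant prevails on this issue.
Per-issue: Issue I → defendant; Issue II → plaintiff; Issue III → defendant. The plaintiff must prevail on a majority of issues; overall, the defendant prevails.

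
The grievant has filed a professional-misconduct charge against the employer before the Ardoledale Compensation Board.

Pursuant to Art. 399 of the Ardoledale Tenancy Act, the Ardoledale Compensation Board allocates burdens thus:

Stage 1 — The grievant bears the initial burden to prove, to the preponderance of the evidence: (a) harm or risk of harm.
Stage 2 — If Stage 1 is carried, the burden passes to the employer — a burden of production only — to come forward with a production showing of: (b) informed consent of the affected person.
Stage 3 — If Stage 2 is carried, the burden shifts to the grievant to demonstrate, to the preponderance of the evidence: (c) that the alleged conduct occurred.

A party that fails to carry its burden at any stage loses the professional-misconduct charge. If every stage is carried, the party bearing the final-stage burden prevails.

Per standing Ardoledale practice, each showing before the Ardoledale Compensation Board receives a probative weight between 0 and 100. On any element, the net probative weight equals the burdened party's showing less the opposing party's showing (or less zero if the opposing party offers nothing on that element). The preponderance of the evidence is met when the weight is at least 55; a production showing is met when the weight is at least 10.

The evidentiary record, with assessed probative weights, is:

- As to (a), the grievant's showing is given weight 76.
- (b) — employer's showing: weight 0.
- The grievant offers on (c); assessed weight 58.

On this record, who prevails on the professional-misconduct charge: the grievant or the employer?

grievant

Stage 1 (grievant, the preponderance of the evidence, weight is at least 55): (a) 76 ≥ 55 — meets.
  Stage 1 carried; the burden shifts to the employer.
Stage 2 (employer, a production showing, weight is at least 10): (b) 0 < 10 — fails.
  Not every element is met, so the employer fails to carry Stage 2.
The grievant prevails.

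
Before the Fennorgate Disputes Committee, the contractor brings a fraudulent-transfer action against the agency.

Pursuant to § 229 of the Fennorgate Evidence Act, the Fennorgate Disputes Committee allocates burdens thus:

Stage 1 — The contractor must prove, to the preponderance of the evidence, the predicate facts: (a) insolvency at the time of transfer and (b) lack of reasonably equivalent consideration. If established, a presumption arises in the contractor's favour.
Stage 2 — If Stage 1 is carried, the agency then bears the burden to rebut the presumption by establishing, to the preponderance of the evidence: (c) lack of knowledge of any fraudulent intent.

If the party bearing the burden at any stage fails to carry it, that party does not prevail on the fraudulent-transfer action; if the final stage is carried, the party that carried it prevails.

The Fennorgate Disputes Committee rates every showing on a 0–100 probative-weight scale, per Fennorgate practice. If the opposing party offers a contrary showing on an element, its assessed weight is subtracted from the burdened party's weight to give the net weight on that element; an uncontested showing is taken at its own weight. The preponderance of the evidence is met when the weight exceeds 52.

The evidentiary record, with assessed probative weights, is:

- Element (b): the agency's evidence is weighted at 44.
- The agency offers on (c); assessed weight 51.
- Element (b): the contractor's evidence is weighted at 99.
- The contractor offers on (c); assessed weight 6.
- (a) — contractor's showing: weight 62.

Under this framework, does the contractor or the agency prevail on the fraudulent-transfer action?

contractor

Stage 1 (contractor, the preponderance of the evidence, weight exceeds 52): (a) 62 > 52 — meets; (b) net 99−44=55 > 52 — meets.
  Stage 1 is satisfied; the onus moves to the agency.
Stage 2 (agency, the preponderance of the evidence, weight exceeds 52): (c) net 51−6=45 ≤ 52 — fails.
  Not every element is met, so the agency fails to carry Stage 2.
The analysis ends at Stage 2; the contractor prevails.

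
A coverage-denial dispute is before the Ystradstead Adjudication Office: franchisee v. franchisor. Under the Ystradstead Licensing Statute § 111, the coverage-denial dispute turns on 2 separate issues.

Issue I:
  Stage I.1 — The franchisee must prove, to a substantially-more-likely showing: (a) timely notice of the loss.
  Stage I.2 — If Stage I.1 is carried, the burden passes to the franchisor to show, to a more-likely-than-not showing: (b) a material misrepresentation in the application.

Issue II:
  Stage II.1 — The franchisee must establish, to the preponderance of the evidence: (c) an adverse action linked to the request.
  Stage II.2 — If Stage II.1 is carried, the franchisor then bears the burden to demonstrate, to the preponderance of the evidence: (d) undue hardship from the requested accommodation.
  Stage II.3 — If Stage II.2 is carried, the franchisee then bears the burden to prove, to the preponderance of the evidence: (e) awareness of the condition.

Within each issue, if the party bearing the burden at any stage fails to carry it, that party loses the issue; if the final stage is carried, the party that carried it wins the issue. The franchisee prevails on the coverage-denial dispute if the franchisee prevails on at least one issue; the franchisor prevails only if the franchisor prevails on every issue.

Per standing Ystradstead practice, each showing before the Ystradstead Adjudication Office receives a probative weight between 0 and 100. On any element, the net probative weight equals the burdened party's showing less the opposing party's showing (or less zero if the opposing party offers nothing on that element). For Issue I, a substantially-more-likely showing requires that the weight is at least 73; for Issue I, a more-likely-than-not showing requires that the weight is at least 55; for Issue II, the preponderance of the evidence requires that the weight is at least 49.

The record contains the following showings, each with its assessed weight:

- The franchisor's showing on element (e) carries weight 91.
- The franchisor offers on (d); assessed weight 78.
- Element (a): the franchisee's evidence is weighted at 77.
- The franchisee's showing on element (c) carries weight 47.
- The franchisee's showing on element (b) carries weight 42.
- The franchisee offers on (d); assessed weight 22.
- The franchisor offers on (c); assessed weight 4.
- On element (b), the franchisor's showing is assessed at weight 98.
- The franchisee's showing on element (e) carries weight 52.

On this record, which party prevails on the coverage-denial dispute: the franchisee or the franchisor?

— Issue I —
Stage I.1 — burden on franchisee; standard: a substantially-more-likely showing (weight is at least 73).
    (a): 77 ≥ 73 [met]
  All elements met. The burden passes to the franchisor.
Stage I.2 — burden on franchisor; standard: a more-likely-than-not showing (weight is at least 55).
    (b): 98 − 42 = 56 ≥ 55 [met]
  The franchisor carries the last stage.
All stages carried — the franchisor prevails on this issue.
— Issue II —
At Stage II.1 the franchisee must meet the preponderance of the evidence (weight is at least 49): on (c) the weight is 47 less the opposing 4 gives net 43, which does not reach 49, so (c) does not meet the standard.
  Not every element is met, so the franchisee fails to carry Stage II.1.
The franchisor prevails on this issue.
Per-issue: Issue I → franchisor; Issue II → franchisor. The franchisee must prevail on at least one issue; overall, the franchisor prevails.

franchisor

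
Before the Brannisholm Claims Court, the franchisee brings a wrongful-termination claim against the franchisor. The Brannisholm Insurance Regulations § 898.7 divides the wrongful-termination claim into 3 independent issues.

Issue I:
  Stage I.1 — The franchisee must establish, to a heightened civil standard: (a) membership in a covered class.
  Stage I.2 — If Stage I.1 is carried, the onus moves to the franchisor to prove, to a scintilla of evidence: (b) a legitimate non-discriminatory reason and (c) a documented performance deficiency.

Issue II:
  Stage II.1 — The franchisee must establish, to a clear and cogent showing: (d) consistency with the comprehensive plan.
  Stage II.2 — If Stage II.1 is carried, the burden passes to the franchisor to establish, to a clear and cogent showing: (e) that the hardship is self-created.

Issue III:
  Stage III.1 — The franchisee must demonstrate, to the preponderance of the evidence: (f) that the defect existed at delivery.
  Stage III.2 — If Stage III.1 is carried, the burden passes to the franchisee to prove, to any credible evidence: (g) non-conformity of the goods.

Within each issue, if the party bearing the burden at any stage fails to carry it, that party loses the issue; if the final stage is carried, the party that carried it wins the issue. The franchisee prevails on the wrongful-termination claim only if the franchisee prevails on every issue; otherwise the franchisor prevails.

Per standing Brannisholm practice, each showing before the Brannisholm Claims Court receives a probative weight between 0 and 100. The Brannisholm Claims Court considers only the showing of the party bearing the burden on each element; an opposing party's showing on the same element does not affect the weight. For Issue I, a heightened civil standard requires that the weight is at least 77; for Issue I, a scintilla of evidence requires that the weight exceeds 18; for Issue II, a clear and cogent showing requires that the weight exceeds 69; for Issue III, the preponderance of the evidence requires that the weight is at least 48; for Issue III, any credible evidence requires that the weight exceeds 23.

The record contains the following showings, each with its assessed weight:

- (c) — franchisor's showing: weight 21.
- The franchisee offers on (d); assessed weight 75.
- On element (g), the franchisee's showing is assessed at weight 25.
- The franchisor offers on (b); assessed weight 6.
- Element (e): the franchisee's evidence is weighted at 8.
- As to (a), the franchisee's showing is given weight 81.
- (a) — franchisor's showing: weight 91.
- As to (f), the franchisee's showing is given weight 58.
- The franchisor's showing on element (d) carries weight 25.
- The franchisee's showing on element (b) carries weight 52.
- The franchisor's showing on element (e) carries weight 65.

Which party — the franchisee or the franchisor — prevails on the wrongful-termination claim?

— Issue I —
At Stage I.1 the franchisee must meet a heightened civil standard (weight is at least 77): on (a) the weight is 81 (the franchisor's 91 is given no effect), ≥ 77, so (a) meets the standard.
  All elements met. The burden passes to the franchisor.
At Stage I.2 the franchisor must meet a scintilla of evidence (weight exceeds 18): on (b) the weight is 6 (the franchisee's 52 is given no effect), ≤ 18, so (b) does not meet the standard; on (c) the weight is 21, which does exceed 18, so (c) meets the standard.
  The franchisor does not carry Stage I.2.
So the franchisee prevails on this issue.
— Issue II —
At Stage II.1 the franchisee must meet a clear and cogent showing (weight exceeds 69): on (d) the weight is 75 (the franchisor's 25 is given no effect), > 69, so (d) meets the standard.
  The franchisee carries Stage II.1; the franchisor now bears the burden.
At Stage II.2 the franchisor must meet a clear and cogent showing (weight exceeds 69): on (e) the weight is 65 (the franchisee's 8 is given no effect), ≤ 69, so (e) does not meet the standard.
  Stage II.2 not carried; the franchisor fails its burden.
The franchisee prevails on this issue.
— Issue III —
Stage III.1 (franchisee, the preponderance of the evidence, weight is at least 48): (f) 58 ≥ 48 — meets.
  All elements met. The franchisee retains the burden for Stage III.2.
Stage III.2 (franchisee, any credible evidence, weight exceeds 23): (g) 25 > 23 — meets.
  The franchisee carries the last stage.
With every stage satisfied, the franchisee prevails on this issue.
Per-issue: Issue I → franchisee; Issue II → franchisee; Issue III → franchisee. The franchisee must prevail on every issue; overall, the franchisee prevails.

franchisee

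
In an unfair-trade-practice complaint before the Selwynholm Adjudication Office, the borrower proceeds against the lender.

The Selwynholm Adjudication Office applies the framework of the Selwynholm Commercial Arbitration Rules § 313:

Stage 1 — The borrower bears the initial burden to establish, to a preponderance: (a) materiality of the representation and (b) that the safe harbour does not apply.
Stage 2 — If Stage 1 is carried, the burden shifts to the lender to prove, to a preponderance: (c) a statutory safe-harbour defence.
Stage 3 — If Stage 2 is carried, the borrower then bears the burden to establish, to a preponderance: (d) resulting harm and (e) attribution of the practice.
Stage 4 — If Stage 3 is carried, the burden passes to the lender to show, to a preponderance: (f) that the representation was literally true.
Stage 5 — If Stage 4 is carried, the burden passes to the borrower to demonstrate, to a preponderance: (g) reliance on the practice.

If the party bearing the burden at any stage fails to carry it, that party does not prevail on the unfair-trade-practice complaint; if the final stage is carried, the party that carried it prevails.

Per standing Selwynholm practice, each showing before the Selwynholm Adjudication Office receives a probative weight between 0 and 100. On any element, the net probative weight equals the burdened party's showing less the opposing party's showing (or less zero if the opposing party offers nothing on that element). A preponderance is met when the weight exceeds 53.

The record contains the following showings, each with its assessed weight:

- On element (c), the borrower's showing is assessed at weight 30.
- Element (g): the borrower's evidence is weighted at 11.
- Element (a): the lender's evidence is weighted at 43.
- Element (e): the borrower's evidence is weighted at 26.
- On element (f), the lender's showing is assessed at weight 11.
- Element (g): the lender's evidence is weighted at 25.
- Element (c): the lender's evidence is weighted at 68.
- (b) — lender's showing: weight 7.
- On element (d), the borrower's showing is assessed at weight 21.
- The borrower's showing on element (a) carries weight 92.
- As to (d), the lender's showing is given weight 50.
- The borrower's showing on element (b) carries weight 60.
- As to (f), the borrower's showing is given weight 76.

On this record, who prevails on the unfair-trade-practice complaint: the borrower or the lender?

Stage 1 (borrower, a preponderance, weight exceeds 53): (a) net 92−43=49 ≤ 53 — fails; (b) net 60−7=53 ≤ 53 — fails.
  The borrower does not carry Stage 1.
The lender prevails.

lender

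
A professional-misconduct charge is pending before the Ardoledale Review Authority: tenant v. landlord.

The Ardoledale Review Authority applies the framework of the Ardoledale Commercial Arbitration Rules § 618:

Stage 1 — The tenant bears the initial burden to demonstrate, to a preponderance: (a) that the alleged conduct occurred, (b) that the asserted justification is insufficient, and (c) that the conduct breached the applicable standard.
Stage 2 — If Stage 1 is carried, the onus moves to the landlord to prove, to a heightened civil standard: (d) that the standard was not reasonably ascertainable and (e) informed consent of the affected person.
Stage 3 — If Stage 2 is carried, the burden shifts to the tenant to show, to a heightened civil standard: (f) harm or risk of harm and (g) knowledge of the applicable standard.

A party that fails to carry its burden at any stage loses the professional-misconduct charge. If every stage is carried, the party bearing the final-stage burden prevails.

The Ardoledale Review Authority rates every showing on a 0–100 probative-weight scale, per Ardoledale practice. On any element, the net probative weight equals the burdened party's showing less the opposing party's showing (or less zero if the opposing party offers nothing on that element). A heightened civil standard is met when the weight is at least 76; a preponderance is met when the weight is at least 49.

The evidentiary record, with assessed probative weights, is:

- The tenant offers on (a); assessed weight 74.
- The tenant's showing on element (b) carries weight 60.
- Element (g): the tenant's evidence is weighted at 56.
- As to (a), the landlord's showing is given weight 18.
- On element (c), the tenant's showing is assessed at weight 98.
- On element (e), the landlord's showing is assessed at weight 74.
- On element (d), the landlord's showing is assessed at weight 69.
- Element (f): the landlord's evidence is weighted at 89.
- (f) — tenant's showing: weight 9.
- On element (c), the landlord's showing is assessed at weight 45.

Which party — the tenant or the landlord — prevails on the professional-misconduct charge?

Stage 1 (tenant, a preponderance, weight is at least 49): (a) net 74−18=56 ≥ 49 — meets; (b) 60 ≥ 49 — meets; (c) net 98−45=53 ≥ 49 — meets.
  The tenant carries Stage 1; the landlord now bears the burden.
Stage 2 (landlord, a heightened civil standard, weight is at least 76): (d) 69 < 76 — fails; (e) 74 < 76 — fails.
  Not every element is met, so the landlord fails to carry Stage 2.
So the tenant prevails.

tenant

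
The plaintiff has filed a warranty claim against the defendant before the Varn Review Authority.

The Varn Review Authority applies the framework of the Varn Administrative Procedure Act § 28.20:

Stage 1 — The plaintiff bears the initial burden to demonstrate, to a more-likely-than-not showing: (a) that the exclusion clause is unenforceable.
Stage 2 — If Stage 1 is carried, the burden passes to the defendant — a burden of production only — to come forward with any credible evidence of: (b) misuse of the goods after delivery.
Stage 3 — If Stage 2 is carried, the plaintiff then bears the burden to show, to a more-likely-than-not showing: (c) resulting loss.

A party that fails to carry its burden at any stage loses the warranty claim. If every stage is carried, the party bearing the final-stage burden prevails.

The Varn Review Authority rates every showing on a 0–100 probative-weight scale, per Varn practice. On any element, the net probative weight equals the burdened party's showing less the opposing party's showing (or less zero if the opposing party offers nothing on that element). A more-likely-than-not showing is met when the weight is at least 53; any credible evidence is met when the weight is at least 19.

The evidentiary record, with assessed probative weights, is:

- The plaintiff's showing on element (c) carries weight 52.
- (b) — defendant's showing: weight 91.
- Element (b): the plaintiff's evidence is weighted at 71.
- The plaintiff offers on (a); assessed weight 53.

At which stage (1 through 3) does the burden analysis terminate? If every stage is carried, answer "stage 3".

stage 3

Stage 1 — burden on plaintiff; standard: a more-likely-than-not showing (weight is at least 53).
    (a): 53 ≥ 53 [met]
  Stage 1 carried; the burden shifts to the defendant.
Stage 2 — burden on defendant; standard: any credible evidence (weight is at least 19).
    (b): 91 − 71 = 20 ≥ 19 [met]
  Stage 2 is satisfied; the onus moves to the plaintiff.
Stage 3 — burden on plaintiff; standard: a more-likely-than-not showing (weight is at least 53).
    (c): 52 < 53 [not met]
  Not every element is met, so the plaintiff fails to carry Stage 3.
The defendant prevails.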